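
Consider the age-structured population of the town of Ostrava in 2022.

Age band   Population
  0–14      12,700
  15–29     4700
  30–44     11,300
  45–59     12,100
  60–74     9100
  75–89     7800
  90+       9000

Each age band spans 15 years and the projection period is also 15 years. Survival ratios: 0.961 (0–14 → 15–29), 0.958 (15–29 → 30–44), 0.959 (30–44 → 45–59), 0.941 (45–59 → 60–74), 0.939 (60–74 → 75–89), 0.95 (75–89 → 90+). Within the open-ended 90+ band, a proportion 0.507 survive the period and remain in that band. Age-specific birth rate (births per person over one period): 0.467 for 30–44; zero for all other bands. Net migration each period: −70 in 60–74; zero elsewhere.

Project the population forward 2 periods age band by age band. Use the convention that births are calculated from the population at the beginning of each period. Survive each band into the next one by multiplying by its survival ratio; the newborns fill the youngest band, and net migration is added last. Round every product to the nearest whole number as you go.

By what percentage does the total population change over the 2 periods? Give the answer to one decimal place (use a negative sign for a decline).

Numbering the bands 1..7 from youngest to oldest:
Period 1:
Births: 11300 * 0.467 = 5277
Band 2: 12700 * 0.961 = 12205
Band 3: 4700 * 0.958 = 4503
Band 4: 11300 * 0.959 = 10837
Band 5: 12100 * 0.941 = 11386
Band 6: 9100 * 0.939 = 8545
Band 7: 7800 * 0.95 + 9000 * 0.507 = 7410 + 4563 = 11973
Net migration: Band 5 − 70 → 11316
Population now: 0–14=5277, 15–29=12205, 30–44=4503, 45–59=10837, 60–74=11316, 75–89=8545, 90+=11973
Period 2:
Births: 4503 * 0.467 = 2103
Band 2: 5277 * 0.961 = 5071
Band 3: 12205 * 0.958 = 11692
Band 4: 4503 * 0.959 = 4318
Band 5: 10837 * 0.941 = 10198
Band 6: 11316 * 0.939 = 10626
Band 7: 8545 * 0.95 + 11973 * 0.507 = 8118 + 6070 = 14188
Net migration: Band 5 − 70 → 10128
Population now: 0–14=2103, 15–29=5071, 30–44=11692, 45–59=4318, 60–74=10128, 75–89=10626, 90+=14188
Total: 66700 → 58126; change = -8574; percentage change = -12.9%

-12.9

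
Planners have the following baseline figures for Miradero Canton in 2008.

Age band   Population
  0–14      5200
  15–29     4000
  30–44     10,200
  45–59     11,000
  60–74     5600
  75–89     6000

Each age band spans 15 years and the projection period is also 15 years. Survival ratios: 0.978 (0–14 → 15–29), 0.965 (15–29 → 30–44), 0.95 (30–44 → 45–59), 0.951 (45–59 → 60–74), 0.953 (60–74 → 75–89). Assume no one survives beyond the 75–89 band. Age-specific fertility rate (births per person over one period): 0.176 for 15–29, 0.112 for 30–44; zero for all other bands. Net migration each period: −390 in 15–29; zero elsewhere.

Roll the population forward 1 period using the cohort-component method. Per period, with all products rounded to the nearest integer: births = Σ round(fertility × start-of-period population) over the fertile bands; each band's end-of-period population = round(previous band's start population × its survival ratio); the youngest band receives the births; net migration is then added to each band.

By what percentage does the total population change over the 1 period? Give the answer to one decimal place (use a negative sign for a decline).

-14.5

(Groups numbered youngest = 1 to oldest = 6.)
After projecting period 1:
Births: 4000 * 0.176 = 704  |  10200 * 0.112 = 1142 — total 1846
Group 2: 5200 * 0.978 = 5086
Group 3: 4000 * 0.965 = 3860
Group 4: 10200 * 0.95 = 9690
Group 5: 11000 * 0.951 = 10461
Group 6: 5600 * 0.953 = 5337
Net migration: Group 2 − 390 → 4696
→ [1846, 4696, 3860, 9690, 10461, 5337]
Total: 42000 → 35890; change = -6110; percentage change = -14.5%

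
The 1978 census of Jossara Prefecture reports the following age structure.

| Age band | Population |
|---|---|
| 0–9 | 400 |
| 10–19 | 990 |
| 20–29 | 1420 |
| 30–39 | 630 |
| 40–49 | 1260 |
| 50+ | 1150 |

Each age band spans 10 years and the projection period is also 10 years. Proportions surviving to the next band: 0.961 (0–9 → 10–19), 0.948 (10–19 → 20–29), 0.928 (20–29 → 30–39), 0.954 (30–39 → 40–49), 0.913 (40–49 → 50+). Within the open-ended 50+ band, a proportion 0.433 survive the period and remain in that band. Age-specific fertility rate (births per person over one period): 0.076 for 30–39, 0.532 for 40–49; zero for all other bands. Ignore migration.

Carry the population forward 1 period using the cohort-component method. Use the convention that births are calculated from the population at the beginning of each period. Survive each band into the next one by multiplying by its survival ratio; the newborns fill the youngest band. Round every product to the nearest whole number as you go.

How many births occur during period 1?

718

Period 1:
Births: 630 * 0.076 = 48 ; 1260 * 0.532 = 670 ⇒ total 718
10–19: 400 * 0.961 = 384
20–29: 990 * 0.948 = 939
30–39: 1420 * 0.928 = 1318
40–49: 630 * 0.954 = 601
50+: 1260 * 0.913 + 1150 * 0.433 = 1150 + 498 = 1648
→ [718, 384, 939, 1318, 601, 1648]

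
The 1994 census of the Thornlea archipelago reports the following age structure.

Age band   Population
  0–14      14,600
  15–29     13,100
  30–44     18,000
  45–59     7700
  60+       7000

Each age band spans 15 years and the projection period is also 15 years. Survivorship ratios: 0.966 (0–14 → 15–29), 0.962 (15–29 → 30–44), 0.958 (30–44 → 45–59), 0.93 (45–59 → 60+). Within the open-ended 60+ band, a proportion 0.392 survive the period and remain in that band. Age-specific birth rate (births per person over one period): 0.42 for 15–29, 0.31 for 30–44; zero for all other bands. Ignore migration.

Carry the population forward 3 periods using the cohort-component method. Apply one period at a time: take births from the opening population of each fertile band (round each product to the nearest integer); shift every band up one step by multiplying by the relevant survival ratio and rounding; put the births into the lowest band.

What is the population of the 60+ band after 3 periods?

Period 1:
Births: 13100 × 0.42 = 5502 ; 18000 × 0.31 = 5580 → total 11082
15–29: 14600 × 0.966 = 14104
30–44: 13100 × 0.962 = 12602
45–59: 18000 × 0.958 = 17244
60+: 7700 × 0.93 + 7000 × 0.392 = 7161 + 2744 = 9905
End of period: [11082, 14104, 12602, 17244, 9905]
Period 2:
Births: 14104 × 0.42 = 5924 ; 12602 × 0.31 = 3907 → total 9831
15–29: 11082 × 0.966 = 10705
30–44: 14104 × 0.962 = 13568
45–59: 12602 × 0.958 = 12073
60+: 17244 × 0.93 + 9905 × 0.392 = 16037 + 3883 = 19920
End of period: [9831, 10705, 13568, 12073, 19920]
Period 3:
Births: 10705 × 0.42 = 4496 ; 13568 × 0.31 = 4206 → total 8702
15–29: 9831 × 0.966 = 9497
30–44: 10705 × 0.962 = 10298
45–59: 13568 × 0.958 = 12998
60+: 12073 × 0.93 + 19920 × 0.392 = 11228 + 7809 = 19037
End of period: [8702, 9497, 10298, 12998, 19037]

19037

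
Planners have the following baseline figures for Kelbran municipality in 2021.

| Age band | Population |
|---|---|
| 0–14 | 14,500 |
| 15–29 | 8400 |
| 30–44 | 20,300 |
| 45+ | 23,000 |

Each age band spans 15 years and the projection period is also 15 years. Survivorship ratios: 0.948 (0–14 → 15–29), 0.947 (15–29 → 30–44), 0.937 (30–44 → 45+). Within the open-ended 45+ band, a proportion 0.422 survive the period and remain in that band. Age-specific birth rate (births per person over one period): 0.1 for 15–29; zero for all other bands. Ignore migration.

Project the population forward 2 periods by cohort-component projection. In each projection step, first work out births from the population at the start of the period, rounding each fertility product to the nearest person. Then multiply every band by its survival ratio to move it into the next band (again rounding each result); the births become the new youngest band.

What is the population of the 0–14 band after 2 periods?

1375

Let band 1 be 0–14 through band 4 = 45+.
Period 1:
Births: 8400 * 0.1 = 840
Band 2: 14500 * 0.948 = 13746
Band 3: 8400 * 0.947 = 7955
Band 4: 20300 * 0.937 + 23000 * 0.422 = 19021 + 9706 = 28727
→ [840, 13746, 7955, 28727]
Period 2:
Births: 13746 * 0.1 = 1375
Band 2: 840 * 0.948 = 796
Band 3: 13746 * 0.947 = 13017
Band 4: 7955 * 0.937 + 28727 * 0.422 = 7454 + 12123 = 19577
→ [1375, 796, 13017, 19577]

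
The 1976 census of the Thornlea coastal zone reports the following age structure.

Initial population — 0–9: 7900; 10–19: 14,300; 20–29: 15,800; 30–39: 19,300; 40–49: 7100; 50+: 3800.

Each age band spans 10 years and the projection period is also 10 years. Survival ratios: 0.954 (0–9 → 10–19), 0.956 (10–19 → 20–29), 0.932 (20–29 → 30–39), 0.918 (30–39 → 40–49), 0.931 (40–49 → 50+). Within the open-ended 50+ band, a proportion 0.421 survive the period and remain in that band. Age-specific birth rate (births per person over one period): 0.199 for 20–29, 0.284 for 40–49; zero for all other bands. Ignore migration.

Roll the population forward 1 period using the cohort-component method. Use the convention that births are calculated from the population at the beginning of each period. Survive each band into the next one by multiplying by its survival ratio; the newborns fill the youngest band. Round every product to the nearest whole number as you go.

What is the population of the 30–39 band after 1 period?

Period 1:
Births: 15800 × 0.199 = 3144  |  7100 × 0.284 = 2016 — total 5160
10–19: 7900 × 0.954 = 7537
20–29: 14300 × 0.956 = 13671
30–39: 15800 × 0.932 = 14726
40–49: 19300 × 0.918 = 17717
50+: 7100 × 0.931 + 3800 × 0.421 = 6610 + 1600 = 8210
→ [5160, 7537, 13671, 14726, 17717, 8210]

14726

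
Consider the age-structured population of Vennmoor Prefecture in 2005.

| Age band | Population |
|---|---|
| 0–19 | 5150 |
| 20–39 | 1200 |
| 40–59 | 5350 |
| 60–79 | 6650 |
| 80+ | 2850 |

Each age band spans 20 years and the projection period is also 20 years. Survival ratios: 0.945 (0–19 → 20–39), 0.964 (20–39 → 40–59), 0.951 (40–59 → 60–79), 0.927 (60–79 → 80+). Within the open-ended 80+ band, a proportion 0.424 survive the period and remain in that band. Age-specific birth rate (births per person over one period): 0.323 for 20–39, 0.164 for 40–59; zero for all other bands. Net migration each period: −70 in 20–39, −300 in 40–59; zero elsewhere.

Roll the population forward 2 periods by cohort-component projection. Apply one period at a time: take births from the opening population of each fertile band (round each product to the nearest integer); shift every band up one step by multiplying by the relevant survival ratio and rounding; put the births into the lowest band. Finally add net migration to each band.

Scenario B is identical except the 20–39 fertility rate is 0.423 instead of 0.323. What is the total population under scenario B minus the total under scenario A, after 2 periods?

Period 1.
Births: 1200 × 0.323 = 388, 5350 × 0.164 = 877 → 1265
20–39: 5150 × 0.945 = 4867
40–59: 1200 × 0.964 = 1157
60–79: 5350 × 0.951 = 5088
80+: 6650 × 0.927 + 2850 × 0.424 = 6165 + 1208 = 7373
Net migration: 20–39 − 70 → 4797; 40–59 − 300 → 857
End of period: [1265, 4797, 857, 5088, 7373]
Period 2.
Births: 4797 × 0.323 = 1549, 857 × 0.164 = 141 → 1690
20–39: 1265 × 0.945 = 1195
40–59: 4797 × 0.964 = 4624
60–79: 857 × 0.951 = 815
80+: 5088 × 0.927 + 7373 × 0.424 = 4717 + 3126 = 7843
Net migration: 20–39 − 70 → 1125; 40–59 − 300 → 4324
End of period: [1690, 1125, 4324, 815, 7843]
Scenario A total after 2 periods: 15797
Scenario B projection —
Period 1.
Births: 1200 × 0.423 = 508, 5350 × 0.164 = 877 → 1385
20–39: 5150 × 0.945 = 4867
40–59: 1200 × 0.964 = 1157
60–79: 5350 × 0.951 = 5088
80+: 6650 × 0.927 + 2850 × 0.424 = 6165 + 1208 = 7373
Net migration: 20–39 − 70 → 4797; 40–59 − 300 → 857
End of period: [1385, 4797, 857, 5088, 7373]
Period 2.
Births: 4797 × 0.423 = 2029, 857 × 0.164 = 141 → 2170
20–39: 1385 × 0.945 = 1309
40–59: 4797 × 0.964 = 4624
60–79: 857 × 0.951 = 815
80+: 5088 × 0.927 + 7373 × 0.424 = 4717 + 3126 = 7843
Net migration: 20–39 − 70 → 1239; 40–59 − 300 → 4324
End of period: [2170, 1239, 4324, 815, 7843]
Scenario B total after 2 periods: 16391
Difference B − A = 16391 − 15797 = 594

594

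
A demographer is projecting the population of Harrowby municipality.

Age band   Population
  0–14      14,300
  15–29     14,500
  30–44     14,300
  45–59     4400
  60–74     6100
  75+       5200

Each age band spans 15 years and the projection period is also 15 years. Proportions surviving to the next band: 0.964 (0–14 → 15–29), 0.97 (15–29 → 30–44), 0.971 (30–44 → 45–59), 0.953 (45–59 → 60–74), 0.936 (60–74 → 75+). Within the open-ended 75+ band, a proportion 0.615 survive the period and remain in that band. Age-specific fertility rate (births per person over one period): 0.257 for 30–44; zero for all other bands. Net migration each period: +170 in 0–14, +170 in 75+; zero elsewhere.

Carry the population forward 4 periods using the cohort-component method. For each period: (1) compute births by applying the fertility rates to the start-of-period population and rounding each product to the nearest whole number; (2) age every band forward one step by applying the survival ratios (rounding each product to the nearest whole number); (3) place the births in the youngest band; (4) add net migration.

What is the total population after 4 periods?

47709

After projecting period 1:
Births: 14300 * 0.257 = 3675
15–29: 14300 * 0.964 = 13785
30–44: 14500 * 0.97 = 14065
45–59: 14300 * 0.971 = 13885
60–74: 4400 * 0.953 = 4193
75+: 6100 * 0.936 + 5200 * 0.615 = 5710 + 3198 = 8908
Net migration: 0–14 + 170 → 3845; 75+ + 170 → 9078
End of period: [3845, 13785, 14065, 13885, 4193, 9078]
After projecting period 2:
Births: 14065 * 0.257 = 3615
15–29: 3845 * 0.964 = 3707
30–44: 13785 * 0.97 = 13371
45–59: 14065 * 0.971 = 13657
60–74: 13885 * 0.953 = 13232
75+: 4193 * 0.936 + 9078 * 0.615 = 3925 + 5583 = 9508
Net migration: 0–14 + 170 → 3785; 75+ + 170 → 9678
End of period: [3785, 3707, 13371, 13657, 13232, 9678]
After projecting period 3:
Births: 13371 * 0.257 = 3436
15–29: 3785 * 0.964 = 3649
30–44: 3707 * 0.97 = 3596
45–59: 13371 * 0.971 = 12983
60–74: 13657 * 0.953 = 13015
75+: 13232 * 0.936 + 9678 * 0.615 = 12385 + 5952 = 18337
Net migration: 0–14 + 170 → 3606; 75+ + 170 → 18507
End of period: [3606, 3649, 3596, 12983, 13015, 18507]
After projecting period 4:
Births: 3596 * 0.257 = 924
15–29: 3606 * 0.964 = 3476
30–44: 3649 * 0.97 = 3540
45–59: 3596 * 0.971 = 3492
60–74: 12983 * 0.953 = 12373
75+: 13015 * 0.936 + 18507 * 0.615 = 12182 + 11382 = 23564
Net migration: 0–14 + 170 → 1094; 75+ + 170 → 23734
End of period: [1094, 3476, 3540, 3492, 12373, 23734]
Total after period 4: 1094 + 3476 + 3540 + 3492 + 12373 + 23734 = 47709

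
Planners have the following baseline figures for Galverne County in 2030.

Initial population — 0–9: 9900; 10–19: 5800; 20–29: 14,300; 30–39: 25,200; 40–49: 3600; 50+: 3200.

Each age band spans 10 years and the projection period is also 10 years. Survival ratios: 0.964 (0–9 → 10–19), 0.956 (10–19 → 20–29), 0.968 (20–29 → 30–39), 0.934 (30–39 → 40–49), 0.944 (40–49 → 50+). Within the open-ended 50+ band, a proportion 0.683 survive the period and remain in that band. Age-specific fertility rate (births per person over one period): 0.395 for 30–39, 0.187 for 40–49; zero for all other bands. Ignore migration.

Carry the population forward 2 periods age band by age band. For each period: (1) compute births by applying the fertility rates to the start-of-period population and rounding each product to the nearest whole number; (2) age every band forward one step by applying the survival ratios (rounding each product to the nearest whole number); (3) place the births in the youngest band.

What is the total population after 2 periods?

73566

After projecting period 1:
Births: 25200 * 0.395 = 9954, 3600 * 0.187 = 673 → 10627
10–19: 9900 * 0.964 = 9544
20–29: 5800 * 0.956 = 5545
30–39: 14300 * 0.968 = 13842
40–49: 25200 * 0.934 = 23537
50+: 3600 * 0.944 + 3200 * 0.683 = 3398 + 2186 = 5584
→ [10627, 9544, 5545, 13842, 23537, 5584]
After projecting period 2:
Births: 13842 * 0.395 = 5468, 23537 * 0.187 = 4401 → 9869
10–19: 10627 * 0.964 = 10244
20–29: 9544 * 0.956 = 9124
30–39: 5545 * 0.968 = 5368
40–49: 13842 * 0.934 = 12928
50+: 23537 * 0.944 + 5584 * 0.683 = 22219 + 3814 = 26033
→ [9869, 10244, 9124, 5368, 12928, 26033]
Total after period 2: 9869 + 10244 + 9124 + 5368 + 12928 + 26033 = 73566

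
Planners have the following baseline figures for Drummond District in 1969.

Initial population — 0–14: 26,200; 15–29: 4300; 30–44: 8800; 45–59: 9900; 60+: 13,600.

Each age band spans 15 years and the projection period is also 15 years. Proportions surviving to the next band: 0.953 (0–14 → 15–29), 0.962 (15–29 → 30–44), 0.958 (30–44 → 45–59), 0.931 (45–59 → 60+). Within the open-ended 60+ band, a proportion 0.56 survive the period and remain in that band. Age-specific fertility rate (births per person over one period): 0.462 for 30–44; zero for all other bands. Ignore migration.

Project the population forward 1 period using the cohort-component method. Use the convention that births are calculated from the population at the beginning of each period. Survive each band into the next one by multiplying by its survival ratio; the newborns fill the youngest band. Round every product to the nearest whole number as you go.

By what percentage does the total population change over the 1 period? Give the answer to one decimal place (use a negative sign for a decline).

Numbering the bands 1..5 from youngest to oldest:
Period 1.
Births: 8800 * 0.462 = 4066
Band 2: 26200 * 0.953 = 24969
Band 3: 4300 * 0.962 = 4137
Band 4: 8800 * 0.958 = 8430
Band 5: 9900 * 0.931 + 13600 * 0.56 = 9217 + 7616 = 16833
Population now: 0–14=4066, 15–29=24969, 30–44=4137, 45–59=8430, 60+=16833
Total: 62800 → 58435; change = -4365; percentage change = -7.0%

-7.0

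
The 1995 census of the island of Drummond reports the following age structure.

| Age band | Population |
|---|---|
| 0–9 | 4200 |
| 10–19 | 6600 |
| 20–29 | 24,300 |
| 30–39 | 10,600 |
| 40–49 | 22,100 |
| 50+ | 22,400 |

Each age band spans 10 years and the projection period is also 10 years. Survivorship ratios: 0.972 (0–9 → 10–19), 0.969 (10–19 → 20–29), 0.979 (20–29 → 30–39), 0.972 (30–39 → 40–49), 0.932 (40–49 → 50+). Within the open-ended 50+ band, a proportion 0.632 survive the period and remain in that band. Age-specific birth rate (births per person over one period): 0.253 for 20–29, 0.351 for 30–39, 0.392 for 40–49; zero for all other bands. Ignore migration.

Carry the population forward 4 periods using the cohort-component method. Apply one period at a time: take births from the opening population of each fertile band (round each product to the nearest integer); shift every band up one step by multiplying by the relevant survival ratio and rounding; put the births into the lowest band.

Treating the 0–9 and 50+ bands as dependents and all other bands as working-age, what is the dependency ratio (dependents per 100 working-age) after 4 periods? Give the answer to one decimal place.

87.2

Numbering the bands 1..6 from youngest to oldest:
Period 1.
Births: 24300 * 0.253 = 6148, 10600 * 0.351 = 3721, 22100 * 0.392 = 8663 → total 18532
Band 2: 4200 * 0.972 = 4082
Band 3: 6600 * 0.969 = 6395
Band 4: 24300 * 0.979 = 23790
Band 5: 10600 * 0.972 = 10303
Band 6: 22100 * 0.932 + 22400 * 0.632 = 20597 + 14157 = 34754
End of period: [18532, 4082, 6395, 23790, 10303, 34754]
Period 2.
Births: 6395 * 0.253 = 1618, 23790 * 0.351 = 8350, 10303 * 0.392 = 4039 → total 14007
Band 2: 18532 * 0.972 = 18013
Band 3: 4082 * 0.969 = 3955
Band 4: 6395 * 0.979 = 6261
Band 5: 23790 * 0.972 = 23124
Band 6: 10303 * 0.932 + 34754 * 0.632 = 9602 + 21965 = 31567
End of period: [14007, 18013, 3955, 6261, 23124, 31567]
Period 3.
Births: 3955 * 0.253 = 1001, 6261 * 0.351 = 2198, 23124 * 0.392 = 9065 → total 12264
Band 2: 14007 * 0.972 = 13615
Band 3: 18013 * 0.969 = 17455
Band 4: 3955 * 0.979 = 3872
Band 5: 6261 * 0.972 = 6086
Band 6: 23124 * 0.932 + 31567 * 0.632 = 21552 + 19950 = 41502
End of period: [12264, 13615, 17455, 3872, 6086, 41502]
Period 4.
Births: 17455 * 0.253 = 4416, 3872 * 0.351 = 1359, 6086 * 0.392 = 2386 → total 8161
Band 2: 12264 * 0.972 = 11921
Band 3: 13615 * 0.969 = 13193
Band 4: 17455 * 0.979 = 17088
Band 5: 3872 * 0.972 = 3764
Band 6: 6086 * 0.932 + 41502 * 0.632 = 5672 + 26229 = 31901
End of period: [8161, 11921, 13193, 17088, 3764, 31901]
Dependents (band 0–9 + band 50+) = 8161 + 31901 = 40062; working-age = 45966; ratio = 40062/45966 × 100 = 87.2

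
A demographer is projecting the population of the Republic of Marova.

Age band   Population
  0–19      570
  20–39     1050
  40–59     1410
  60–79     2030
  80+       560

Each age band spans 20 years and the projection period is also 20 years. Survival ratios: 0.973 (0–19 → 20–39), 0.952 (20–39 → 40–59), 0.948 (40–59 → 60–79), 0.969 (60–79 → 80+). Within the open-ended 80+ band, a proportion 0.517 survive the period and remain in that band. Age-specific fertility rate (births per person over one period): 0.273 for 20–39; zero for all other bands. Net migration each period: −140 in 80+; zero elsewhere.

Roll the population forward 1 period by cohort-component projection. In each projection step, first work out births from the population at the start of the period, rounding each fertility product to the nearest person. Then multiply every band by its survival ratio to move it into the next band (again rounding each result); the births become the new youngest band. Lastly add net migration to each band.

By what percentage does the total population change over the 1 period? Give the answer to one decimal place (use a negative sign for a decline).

-5.8

After projecting period 1:
Births: 1050 × 0.273 = 287
20–39: 570 × 0.973 = 555
40–59: 1050 × 0.952 = 1000
60–79: 1410 × 0.948 = 1337
80+: 2030 × 0.969 + 560 × 0.517 = 1967 + 290 = 2257
Net migration: 80+ − 140 → 2117
End of period: [287, 555, 1000, 1337, 2117]
Total: 5620 → 5296; change = -324; percentage change = -5.8%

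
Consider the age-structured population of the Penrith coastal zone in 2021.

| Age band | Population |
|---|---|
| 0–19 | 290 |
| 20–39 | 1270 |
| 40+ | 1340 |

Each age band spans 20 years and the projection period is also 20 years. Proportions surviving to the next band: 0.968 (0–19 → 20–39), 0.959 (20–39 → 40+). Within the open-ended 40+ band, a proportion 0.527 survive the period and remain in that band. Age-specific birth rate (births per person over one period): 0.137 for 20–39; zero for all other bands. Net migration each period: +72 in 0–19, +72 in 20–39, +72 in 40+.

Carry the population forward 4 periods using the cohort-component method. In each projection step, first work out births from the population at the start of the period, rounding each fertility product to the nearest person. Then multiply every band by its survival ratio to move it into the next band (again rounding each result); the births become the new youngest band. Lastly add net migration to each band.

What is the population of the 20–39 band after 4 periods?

182

Numbering the groups 1..3 from youngest to oldest:
[period 1]
Births: 1270 × 0.137 = 174
Group 2: 290 × 0.968 = 281
Group 3: 1270 × 0.959 + 1340 × 0.527 = 1218 + 706 = 1924
Net migration: Group 1 + 72 → 246; Group 2 + 72 → 353; Group 3 + 72 → 1996
Giving 246 / 353 / 1996.
[period 2]
Births: 353 × 0.137 = 48
Group 2: 246 × 0.968 = 238
Group 3: 353 × 0.959 + 1996 × 0.527 = 339 + 1052 = 1391
Net migration: Group 1 + 72 → 120; Group 2 + 72 → 310; Group 3 + 72 → 1463
Giving 120 / 310 / 1463.
[period 3]
Births: 310 × 0.137 = 42
Group 2: 120 × 0.968 = 116
Group 3: 310 × 0.959 + 1463 × 0.527 = 297 + 771 = 1068
Net migration: Group 1 + 72 → 114; Group 2 + 72 → 188; Group 3 + 72 → 1140
Giving 114 / 188 / 1140.
[period 4]
Births: 188 × 0.137 = 26
Group 2: 114 × 0.968 = 110
Group 3: 188 × 0.959 + 1140 × 0.527 = 180 + 601 = 781
Net migration: Group 1 + 72 → 98; Group 2 + 72 → 182; Group 3 + 72 → 853
Giving 98 / 182 / 853.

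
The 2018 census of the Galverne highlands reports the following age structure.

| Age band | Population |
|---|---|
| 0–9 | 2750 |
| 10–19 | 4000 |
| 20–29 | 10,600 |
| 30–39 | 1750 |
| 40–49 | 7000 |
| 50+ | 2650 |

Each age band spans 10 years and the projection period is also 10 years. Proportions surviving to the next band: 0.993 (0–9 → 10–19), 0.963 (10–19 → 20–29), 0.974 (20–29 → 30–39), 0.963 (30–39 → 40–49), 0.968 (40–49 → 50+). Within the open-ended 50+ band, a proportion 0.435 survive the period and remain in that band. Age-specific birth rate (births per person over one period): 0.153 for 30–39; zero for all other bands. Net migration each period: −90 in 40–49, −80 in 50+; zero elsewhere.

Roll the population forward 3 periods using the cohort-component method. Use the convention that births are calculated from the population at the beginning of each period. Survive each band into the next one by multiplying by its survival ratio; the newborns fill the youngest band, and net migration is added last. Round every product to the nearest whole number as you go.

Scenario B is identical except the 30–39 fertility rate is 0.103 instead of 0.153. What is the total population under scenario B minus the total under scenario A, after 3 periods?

-785

Period 1.
Births: 1750 × 0.153 = 268
10–19: 2750 × 0.993 = 2731
20–29: 4000 × 0.963 = 3852
30–39: 10600 × 0.974 = 10324
40–49: 1750 × 0.963 = 1685
50+: 7000 × 0.968 + 2650 × 0.435 = 6776 + 1153 = 7929
Net migration: 40–49 − 90 → 1595; 50+ − 80 → 7849
→ [268, 2731, 3852, 10324, 1595, 7849]
Period 2.
Births: 10324 × 0.153 = 1580
10–19: 268 × 0.993 = 266
20–29: 2731 × 0.963 = 2630
30–39: 3852 × 0.974 = 3752
40–49: 10324 × 0.963 = 9942
50+: 1595 × 0.968 + 7849 × 0.435 = 1544 + 3414 = 4958
Net migration: 40–49 − 90 → 9852; 50+ − 80 → 4878
→ [1580, 266, 2630, 3752, 9852, 4878]
Period 3.
Births: 3752 × 0.153 = 574
10–19: 1580 × 0.993 = 1569
20–29: 266 × 0.963 = 256
30–39: 2630 × 0.974 = 2562
40–49: 3752 × 0.963 = 3613
50+: 9852 × 0.968 + 4878 × 0.435 = 9537 + 2122 = 11659
Net migration: 40–49 − 90 → 3523; 50+ − 80 → 11579
→ [574, 1569, 256, 2562, 3523, 11579]
Scenario A total after 3 periods: 20063
Scenario B projection —
Period 1.
Births: 1750 × 0.103 = 180
10–19: 2750 × 0.993 = 2731
20–29: 4000 × 0.963 = 3852
30–39: 10600 × 0.974 = 10324
40–49: 1750 × 0.963 = 1685
50+: 7000 × 0.968 + 2650 × 0.435 = 6776 + 1153 = 7929
Net migration: 40–49 − 90 → 1595; 50+ − 80 → 7849
→ [180, 2731, 3852, 10324, 1595, 7849]
Period 2.
Births: 10324 × 0.103 = 1063
10–19: 180 × 0.993 = 179
20–29: 2731 × 0.963 = 2630
30–39: 3852 × 0.974 = 3752
40–49: 10324 × 0.963 = 9942
50+: 1595 × 0.968 + 7849 × 0.435 = 1544 + 3414 = 4958
Net migration: 40–49 − 90 → 9852; 50+ − 80 → 4878
→ [1063, 179, 2630, 3752, 9852, 4878]
Period 3.
Births: 3752 × 0.103 = 386
10–19: 1063 × 0.993 = 1056
20–29: 179 × 0.963 = 172
30–39: 2630 × 0.974 = 2562
40–49: 3752 × 0.963 = 3613
50+: 9852 × 0.968 + 4878 × 0.435 = 9537 + 2122 = 11659
Net migration: 40–49 − 90 → 3523; 50+ − 80 → 11579
→ [386, 1056, 172, 2562, 3523, 11579]
Scenario B total after 3 periods: 19278
Difference B − A = 19278 − 20063 = -785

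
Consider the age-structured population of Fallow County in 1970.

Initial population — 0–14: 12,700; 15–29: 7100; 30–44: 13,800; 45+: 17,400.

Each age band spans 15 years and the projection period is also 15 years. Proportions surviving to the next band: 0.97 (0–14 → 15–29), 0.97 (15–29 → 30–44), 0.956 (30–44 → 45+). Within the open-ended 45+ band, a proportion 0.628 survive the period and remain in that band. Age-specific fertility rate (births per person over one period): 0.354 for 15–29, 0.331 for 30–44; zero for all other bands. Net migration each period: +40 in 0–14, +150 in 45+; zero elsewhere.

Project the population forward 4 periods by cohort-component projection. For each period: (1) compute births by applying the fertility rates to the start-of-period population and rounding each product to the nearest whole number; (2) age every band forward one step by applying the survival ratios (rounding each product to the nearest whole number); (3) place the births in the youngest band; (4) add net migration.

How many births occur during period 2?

6641

Numbering the bands 1..4 from youngest to oldest:
— Period 1 —
Births: 7100 × 0.354 = 2513 ; 13800 × 0.331 = 4568 ⇒ total 7081
Band 2: 12700 × 0.97 = 12319
Band 3: 7100 × 0.97 = 6887
Band 4: 13800 × 0.956 + 17400 × 0.628 = 13193 + 10927 = 24120
Net migration: Band 1 + 40 → 7121; Band 4 + 150 → 24270
→ [7121, 12319, 6887, 24270]
— Period 2 —
Births: 12319 × 0.354 = 4361 ; 6887 × 0.331 = 2280 ⇒ total 6641
Band 2: 7121 × 0.97 = 6907
Band 3: 12319 × 0.97 = 11949
Band 4: 6887 × 0.956 + 24270 × 0.628 = 6584 + 15242 = 21826
Net migration: Band 1 + 40 → 6681; Band 4 + 150 → 21976
→ [6681, 6907, 11949, 21976]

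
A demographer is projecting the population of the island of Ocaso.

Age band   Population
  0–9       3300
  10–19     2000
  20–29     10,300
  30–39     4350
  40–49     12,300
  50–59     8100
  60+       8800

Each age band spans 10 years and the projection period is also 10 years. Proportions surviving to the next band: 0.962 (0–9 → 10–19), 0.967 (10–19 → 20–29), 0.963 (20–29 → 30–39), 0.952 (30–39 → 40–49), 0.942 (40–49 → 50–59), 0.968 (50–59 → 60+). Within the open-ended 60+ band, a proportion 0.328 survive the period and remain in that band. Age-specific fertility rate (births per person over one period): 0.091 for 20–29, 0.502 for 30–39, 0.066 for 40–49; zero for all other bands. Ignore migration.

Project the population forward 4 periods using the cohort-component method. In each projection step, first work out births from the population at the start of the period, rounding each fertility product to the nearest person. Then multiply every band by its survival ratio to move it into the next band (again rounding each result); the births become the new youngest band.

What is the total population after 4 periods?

After projecting period 1:
Births: 10300 × 0.091 = 937, 4350 × 0.502 = 2184, 12300 × 0.066 = 812 — total 3933
10–19: 3300 × 0.962 = 3175
20–29: 2000 × 0.967 = 1934
30–39: 10300 × 0.963 = 9919
40–49: 4350 × 0.952 = 4141
50–59: 12300 × 0.942 = 11587
60+: 8100 × 0.968 + 8800 × 0.328 = 7841 + 2886 = 10727
→ [3933, 3175, 1934, 9919, 4141, 11587, 10727]
After projecting period 2:
Births: 1934 × 0.091 = 176, 9919 × 0.502 = 4979, 4141 × 0.066 = 273 — total 5428
10–19: 3933 × 0.962 = 3784
20–29: 3175 × 0.967 = 3070
30–39: 1934 × 0.963 = 1862
40–49: 9919 × 0.952 = 9443
50–59: 4141 × 0.942 = 3901
60+: 11587 × 0.968 + 10727 × 0.328 = 11216 + 3518 = 14734
→ [5428, 3784, 3070, 1862, 9443, 3901, 14734]
After projecting period 3:
Births: 3070 × 0.091 = 279, 1862 × 0.502 = 935, 9443 × 0.066 = 623 — total 1837
10–19: 5428 × 0.962 = 5222
20–29: 3784 × 0.967 = 3659
30–39: 3070 × 0.963 = 2956
40–49: 1862 × 0.952 = 1773
50–59: 9443 × 0.942 = 8895
60+: 3901 × 0.968 + 14734 × 0.328 = 3776 + 4833 = 8609
→ [1837, 5222, 3659, 2956, 1773, 8895, 8609]
After projecting period 4:
Births: 3659 × 0.091 = 333, 2956 × 0.502 = 1484, 1773 × 0.066 = 117 — total 1934
10–19: 1837 × 0.962 = 1767
20–29: 5222 × 0.967 = 5050
30–39: 3659 × 0.963 = 3524
40–49: 2956 × 0.952 = 2814
50–59: 1773 × 0.942 = 1670
60+: 8895 × 0.968 + 8609 × 0.328 = 8610 + 2824 = 11434
→ [1934, 1767, 5050, 3524, 2814, 1670, 11434]
Total after period 4: 1934 + 1767 + 5050 + 3524 + 2814 + 1670 + 11434 = 28193

28193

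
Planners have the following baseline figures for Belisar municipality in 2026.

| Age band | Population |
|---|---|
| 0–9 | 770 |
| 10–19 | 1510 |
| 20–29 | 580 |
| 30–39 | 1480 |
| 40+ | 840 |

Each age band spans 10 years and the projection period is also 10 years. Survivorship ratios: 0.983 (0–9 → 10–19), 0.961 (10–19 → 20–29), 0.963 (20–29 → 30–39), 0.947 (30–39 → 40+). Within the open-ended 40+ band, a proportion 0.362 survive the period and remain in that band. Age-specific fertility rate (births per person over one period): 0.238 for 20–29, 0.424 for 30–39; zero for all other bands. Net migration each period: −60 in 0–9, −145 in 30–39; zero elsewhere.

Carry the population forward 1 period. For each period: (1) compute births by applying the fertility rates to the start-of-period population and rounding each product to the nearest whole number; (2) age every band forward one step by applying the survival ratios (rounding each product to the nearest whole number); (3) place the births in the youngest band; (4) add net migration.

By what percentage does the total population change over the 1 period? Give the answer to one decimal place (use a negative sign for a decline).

-2.8

Period 1.
Births: 580 × 0.238 = 138, 1480 × 0.424 = 628 → total 766
10–19: 770 × 0.983 = 757
20–29: 1510 × 0.961 = 1451
30–39: 580 × 0.963 = 559
40+: 1480 × 0.947 + 840 × 0.362 = 1402 + 304 = 1706
Net migration: 0–9 − 60 → 706; 30–39 − 145 → 414
Population now: 0–9=706, 10–19=757, 20–29=1451, 30–39=414, 40+=1706
Total: 5180 → 5034; change = -146; percentage change = -2.8%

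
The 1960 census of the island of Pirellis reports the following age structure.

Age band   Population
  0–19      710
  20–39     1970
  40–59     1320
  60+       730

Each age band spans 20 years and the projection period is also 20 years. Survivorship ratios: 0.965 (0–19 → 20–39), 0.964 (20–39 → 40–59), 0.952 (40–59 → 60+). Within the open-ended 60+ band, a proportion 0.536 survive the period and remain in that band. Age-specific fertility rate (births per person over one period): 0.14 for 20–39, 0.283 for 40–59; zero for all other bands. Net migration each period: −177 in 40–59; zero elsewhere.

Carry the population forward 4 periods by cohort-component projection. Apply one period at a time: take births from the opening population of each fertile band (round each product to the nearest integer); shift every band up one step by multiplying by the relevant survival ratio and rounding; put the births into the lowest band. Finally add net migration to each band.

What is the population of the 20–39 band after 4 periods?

217

Call the bands 1 to 4, youngest first.
— Period 1 —
Births: 1970 × 0.14 = 276  |  1320 × 0.283 = 374 → total 650
Band 2: 710 × 0.965 = 685
Band 3: 1970 × 0.964 = 1899
Band 4: 1320 × 0.952 + 730 × 0.536 = 1257 + 391 = 1648
Net migration: Band 3 − 177 → 1722
→ [650, 685, 1722, 1648]
— Period 2 —
Births: 685 × 0.14 = 96  |  1722 × 0.283 = 487 → total 583
Band 2: 650 × 0.965 = 627
Band 3: 685 × 0.964 = 660
Band 4: 1722 × 0.952 + 1648 × 0.536 = 1639 + 883 = 2522
Net migration: Band 3 − 177 → 483
→ [583, 627, 483, 2522]
— Period 3 —
Births: 627 × 0.14 = 88  |  483 × 0.283 = 137 → total 225
Band 2: 583 × 0.965 = 563
Band 3: 627 × 0.964 = 604
Band 4: 483 × 0.952 + 2522 × 0.536 = 460 + 1352 = 1812
Net migration: Band 3 − 177 → 427
→ [225, 563, 427, 1812]
— Period 4 —
Births: 563 × 0.14 = 79  |  427 × 0.283 = 121 → total 200
Band 2: 225 × 0.965 = 217
Band 3: 563 × 0.964 = 543
Band 4: 427 × 0.952 + 1812 × 0.536 = 407 + 971 = 1378
Net migration: Band 3 − 177 → 366
→ [200, 217, 366, 1378]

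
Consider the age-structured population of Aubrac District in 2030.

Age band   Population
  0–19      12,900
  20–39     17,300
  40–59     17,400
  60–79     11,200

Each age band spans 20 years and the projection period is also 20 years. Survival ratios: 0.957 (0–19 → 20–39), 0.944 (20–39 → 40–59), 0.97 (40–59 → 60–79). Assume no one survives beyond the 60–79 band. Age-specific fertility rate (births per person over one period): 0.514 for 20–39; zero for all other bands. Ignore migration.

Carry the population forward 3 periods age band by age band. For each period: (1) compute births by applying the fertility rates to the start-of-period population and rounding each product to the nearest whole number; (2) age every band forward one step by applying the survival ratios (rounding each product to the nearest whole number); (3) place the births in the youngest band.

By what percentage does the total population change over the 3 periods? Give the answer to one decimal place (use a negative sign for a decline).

(Bands numbered youngest = 1 to oldest = 4.)
Period 1:
Births: 17300 × 0.514 = 8892
Band 2: 12900 × 0.957 = 12345
Band 3: 17300 × 0.944 = 16331
Band 4: 17400 × 0.97 = 16878
End of period: [8892, 12345, 16331, 16878]
Period 2:
Births: 12345 × 0.514 = 6345
Band 2: 8892 × 0.957 = 8510
Band 3: 12345 × 0.944 = 11654
Band 4: 16331 × 0.97 = 15841
End of period: [6345, 8510, 11654, 15841]
Period 3:
Births: 8510 × 0.514 = 4374
Band 2: 6345 × 0.957 = 6072
Band 3: 8510 × 0.944 = 8033
Band 4: 11654 × 0.97 = 11304
End of period: [4374, 6072, 8033, 11304]
Total: 58800 → 29783; change = -29017; percentage change = -49.3%

-49.3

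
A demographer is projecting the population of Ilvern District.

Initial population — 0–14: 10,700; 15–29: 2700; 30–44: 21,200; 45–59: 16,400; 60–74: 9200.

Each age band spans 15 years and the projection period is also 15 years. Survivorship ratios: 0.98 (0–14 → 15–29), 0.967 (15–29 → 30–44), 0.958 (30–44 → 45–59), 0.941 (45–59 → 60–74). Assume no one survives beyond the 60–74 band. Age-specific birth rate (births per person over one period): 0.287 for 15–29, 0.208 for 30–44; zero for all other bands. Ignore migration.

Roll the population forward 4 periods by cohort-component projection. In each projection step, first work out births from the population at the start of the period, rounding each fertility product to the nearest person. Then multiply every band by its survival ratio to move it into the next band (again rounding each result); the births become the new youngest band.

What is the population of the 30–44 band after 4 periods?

After projecting period 1:
Births: 2700 * 0.287 = 775 ; 21200 * 0.208 = 4410 — total 5185
15–29: 10700 * 0.98 = 10486
30–44: 2700 * 0.967 = 2611
45–59: 21200 * 0.958 = 20310
60–74: 16400 * 0.941 = 15432
→ [5185, 10486, 2611, 20310, 15432]
After projecting period 2:
Births: 10486 * 0.287 = 3009 ; 2611 * 0.208 = 543 — total 3552
15–29: 5185 * 0.98 = 5081
30–44: 10486 * 0.967 = 10140
45–59: 2611 * 0.958 = 2501
60–74: 20310 * 0.941 = 19112
→ [3552, 5081, 10140, 2501, 19112]
After projecting period 3:
Births: 5081 * 0.287 = 1458 ; 10140 * 0.208 = 2109 — total 3567
15–29: 3552 * 0.98 = 3481
30–44: 5081 * 0.967 = 4913
45–59: 10140 * 0.958 = 9714
60–74: 2501 * 0.941 = 2353
→ [3567, 3481, 4913, 9714, 2353]
After projecting period 4:
Births: 3481 * 0.287 = 999 ; 4913 * 0.208 = 1022 — total 2021
15–29: 3567 * 0.98 = 3496
30–44: 3481 * 0.967 = 3366
45–59: 4913 * 0.958 = 4707
60–74: 9714 * 0.941 = 9141
→ [2021, 3496, 3366, 4707, 9141]

3366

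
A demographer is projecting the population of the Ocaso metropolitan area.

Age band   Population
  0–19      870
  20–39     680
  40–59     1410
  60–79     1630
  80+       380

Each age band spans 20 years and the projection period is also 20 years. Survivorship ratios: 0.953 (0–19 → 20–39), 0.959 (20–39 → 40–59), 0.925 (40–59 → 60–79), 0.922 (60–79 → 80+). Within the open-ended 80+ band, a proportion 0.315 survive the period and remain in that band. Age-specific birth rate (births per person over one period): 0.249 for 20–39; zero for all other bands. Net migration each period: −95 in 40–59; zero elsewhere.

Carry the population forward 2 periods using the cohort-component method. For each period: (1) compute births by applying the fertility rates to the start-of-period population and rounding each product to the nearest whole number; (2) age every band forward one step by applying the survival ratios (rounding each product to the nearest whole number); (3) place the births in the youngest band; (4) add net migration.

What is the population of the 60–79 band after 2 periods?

515

(Bands numbered youngest = 1 to oldest = 5.)
After projecting period 1:
Births: 680 × 0.249 = 169
Band 2: 870 × 0.953 = 829
Band 3: 680 × 0.959 = 652
Band 4: 1410 × 0.925 = 1304
Band 5: 1630 × 0.922 + 380 × 0.315 = 1503 + 120 = 1623
Net migration: Band 3 − 95 → 557
Giving 169 / 829 / 557 / 1304 / 1623.
After projecting period 2:
Births: 829 × 0.249 = 206
Band 2: 169 × 0.953 = 161
Band 3: 829 × 0.959 = 795
Band 4: 557 × 0.925 = 515
Band 5: 1304 × 0.922 + 1623 × 0.315 = 1202 + 511 = 1713
Net migration: Band 3 − 95 → 700
Giving 206 / 161 / 700 / 515 / 1713.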